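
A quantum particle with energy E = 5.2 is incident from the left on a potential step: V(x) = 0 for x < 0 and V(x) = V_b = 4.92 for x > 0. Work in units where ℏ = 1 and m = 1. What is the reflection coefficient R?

The wavenumbers are k₁ = √(2mE)/ℏ = 3.225 on the left and k₂ = √(2m(E − V_b))/ℏ = 0.7483 on the right.
Matching ψ and ψ′ at x = 0 gives r = (k₁ − k₂)/(k₁ + k₂), so R = r² = 0.3885 and T = 1 − R = 0.6115.

R = 0.389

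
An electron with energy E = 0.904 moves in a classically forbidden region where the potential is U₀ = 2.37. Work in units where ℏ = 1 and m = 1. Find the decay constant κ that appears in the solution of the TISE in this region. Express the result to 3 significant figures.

Since E < U₀ the TISE in this region is ψ'' = κ²ψ with κ = √(2m(U₀ − E))/ℏ.
κ = √(2 × 1 × 1.466) = 1.712.

κ = 1.71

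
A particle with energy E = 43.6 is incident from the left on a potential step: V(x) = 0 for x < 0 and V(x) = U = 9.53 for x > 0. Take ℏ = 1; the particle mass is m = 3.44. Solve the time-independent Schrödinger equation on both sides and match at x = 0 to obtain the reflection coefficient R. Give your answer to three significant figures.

R = 0.00379

On each side the TISE gives plane waves with k = √(2m(E − V))/ℏ: k₁ = √(2·3.44·43.6) = 17.32, k₂ = √(2·3.44·34.07) = 15.31.
Matching ψ and ψ′ at x = 0 gives r = (k₁ − k₂)/(k₁ + k₂), so R = r² = 0.003792 and T = 1 − R = 0.9962.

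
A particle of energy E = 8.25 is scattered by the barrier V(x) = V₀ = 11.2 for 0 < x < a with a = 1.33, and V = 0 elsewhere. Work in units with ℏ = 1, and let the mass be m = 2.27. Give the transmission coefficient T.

Since E < V₀ the interior solution is evanescent with decay constant κ = √(2m(V₀ − E))/ℏ = 3.660.
κa = 4.867, sinh(κa) = 64.98.
Matching ψ, ψ′ at both faces gives T = [1 + V₀² sinh²(κa) / (4E(V₀ − E))]⁻¹ = 1/5442 = 0.000184.

T = 0.000184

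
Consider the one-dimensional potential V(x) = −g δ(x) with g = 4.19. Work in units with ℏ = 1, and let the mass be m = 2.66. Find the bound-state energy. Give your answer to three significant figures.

The bound state is ψ(x) = √κ e^{−κ|x|}. The derivative jump ψ'(0⁺) − ψ'(0⁻) = −(2mg/ℏ²)ψ(0) fixes κ = mg/ℏ² = 11.15.
Then E = −ℏ²κ²/(2m) = −mg²/(2ℏ²) = -23.35.

E = -23.3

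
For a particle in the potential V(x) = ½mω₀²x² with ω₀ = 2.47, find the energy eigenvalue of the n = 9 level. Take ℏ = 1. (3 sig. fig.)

Using E_n = (n + ½)ℏω₀: E_9 = 9.5 × 2.47 = 23.47.

E = 23.5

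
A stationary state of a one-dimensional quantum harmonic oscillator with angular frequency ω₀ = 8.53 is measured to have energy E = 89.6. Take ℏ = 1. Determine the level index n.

n = 10

E_n = ℏω₀(n + ½) ⇒ n = E/(ℏω₀) − ½ = 89.6/8.53 − 0.5 = 10.004 → n = 10.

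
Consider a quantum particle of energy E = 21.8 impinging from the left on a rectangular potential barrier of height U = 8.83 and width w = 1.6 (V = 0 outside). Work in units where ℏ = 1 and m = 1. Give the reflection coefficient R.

R = 0.0594

Above the barrier the interior wavenumber is k₂ = √(2m(E − U))/ℏ = 5.093, giving phase k₂w = 8.149.
T = [1 + U² sin²(k₂w) / (4E(E − U))]⁻¹ = 1/1.063 = 0.941.
R = 1 − T = 0.0594.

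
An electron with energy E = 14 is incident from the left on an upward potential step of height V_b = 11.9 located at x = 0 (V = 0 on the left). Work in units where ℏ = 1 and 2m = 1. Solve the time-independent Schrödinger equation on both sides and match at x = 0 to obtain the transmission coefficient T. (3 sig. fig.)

T = 0.805

On each side the TISE gives plane waves with k = √(2m(E − V))/ℏ: k₁ = √(2·½·14) = 3.742, k₂ = √(2·½·2.1) = 1.449.
Continuity of ψ and ψ′ at the step yields the reflection amplitude r = (k₁ − k₂)/(k₁ + k₂) = 0.4417; thus R = |r|² = 0.1951, T = 0.8049.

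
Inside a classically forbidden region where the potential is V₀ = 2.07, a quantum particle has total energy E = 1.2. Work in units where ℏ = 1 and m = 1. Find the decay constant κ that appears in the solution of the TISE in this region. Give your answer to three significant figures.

Since E < V₀ the TISE in this region is ψ'' = κ²ψ with κ = √(2m(V₀ − E))/ℏ.
κ = √(2 × 1 × 0.87) = 1.319.

κ = 1.32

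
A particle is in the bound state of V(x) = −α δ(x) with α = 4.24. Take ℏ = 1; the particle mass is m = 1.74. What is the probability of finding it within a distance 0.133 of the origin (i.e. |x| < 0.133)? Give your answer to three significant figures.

The normalised bound state is ψ = √κ e^{−κ|x|} with κ = mα/ℏ² = 7.378.
P(|x| < d) = ∫_{−d}^{d} κ e^{−2κ|x|} dx = 1 − e^{−2κd} = 1 − e^{−1.962} = 0.8595.

P = 0.859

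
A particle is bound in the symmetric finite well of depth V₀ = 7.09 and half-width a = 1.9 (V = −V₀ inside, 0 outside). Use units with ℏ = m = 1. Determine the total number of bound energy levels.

N = 5

The dimensionless depth is z₀ = a√(2mV₀)/ℏ = 1.9 × √(14.18) = 7.155.
The even/odd transcendental equations gain one root per π/2 in z₀, giving N = 1 + ⌊2z₀/π⌋ = 1 + ⌊4.555⌋ = 5.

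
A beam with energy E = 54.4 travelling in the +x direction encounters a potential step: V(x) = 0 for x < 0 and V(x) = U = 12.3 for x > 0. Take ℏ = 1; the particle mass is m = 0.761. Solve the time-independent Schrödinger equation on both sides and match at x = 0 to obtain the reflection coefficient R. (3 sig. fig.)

R = 0.00409

The wavenumbers are k₁ = √(2mE)/ℏ = 9.099 on the left and k₂ = √(2m(E − U))/ℏ = 8.005 on the right.
Continuity of ψ and ψ′ at the step yields the reflection amplitude r = (k₁ − k₂)/(k₁ + k₂) = 0.06399; thus R = |r|² = 0.004095, T = 0.9959.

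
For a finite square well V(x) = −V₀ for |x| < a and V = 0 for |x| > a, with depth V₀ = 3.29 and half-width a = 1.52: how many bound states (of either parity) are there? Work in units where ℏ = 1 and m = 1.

Define the well-strength parameter z₀ = (a/ℏ)√(2mV₀) = 1.52 × √(2·1·3.29) = 3.899.
A new bound state (alternating even/odd) appears each time z₀ passes a multiple of π/2, so N = ⌊2z₀/π⌋ + 1 = ⌊2.482⌋ + 1 = 3.

N = 3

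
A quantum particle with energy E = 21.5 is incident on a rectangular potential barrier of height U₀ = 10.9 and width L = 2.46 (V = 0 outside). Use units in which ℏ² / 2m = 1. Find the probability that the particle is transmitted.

E > U₀: inside the barrier k₂ = √(2m(E − U₀))/ℏ = 3.256, k₂L = 8.009.
T = [1 + U₀² sin²(k₂L) / (4E(E − U₀))]⁻¹ = 1/1.127 = 0.887.

T = 0.887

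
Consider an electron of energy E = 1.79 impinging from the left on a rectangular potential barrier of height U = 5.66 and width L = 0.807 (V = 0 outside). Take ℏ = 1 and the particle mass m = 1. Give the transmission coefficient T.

T = 0.0382

Since E < U the interior solution is evanescent with decay constant κ = √(2m(U − E))/ℏ = 2.782.
κL = 2.245, sinh(κL) = 4.668.
The exact tunnelling result is T⁻¹ = 1 + U² sinh²(κL) / [4E(U − E)] = 26.19, so T = 0.0382.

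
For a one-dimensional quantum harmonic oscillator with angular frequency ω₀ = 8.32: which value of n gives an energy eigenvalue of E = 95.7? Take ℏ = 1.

n = 11

Invert E_n = (n + ½)ℏω₀: n = E/ℏω₀ − ½ = 11.002, so n = 11.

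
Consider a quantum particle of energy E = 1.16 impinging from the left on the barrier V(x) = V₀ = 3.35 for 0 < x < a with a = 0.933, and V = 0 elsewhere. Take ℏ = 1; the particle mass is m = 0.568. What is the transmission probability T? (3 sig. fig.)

T = 0.175

Since E < V₀ the interior solution is evanescent with decay constant κ = √(2m(V₀ − E))/ℏ = 1.577.
κa = 1.472, sinh(κa) = 2.063.
The exact tunnelling result is T⁻¹ = 1 + V₀² sinh²(κa) / [4E(V₀ − E)] = 5.702, so T = 0.175.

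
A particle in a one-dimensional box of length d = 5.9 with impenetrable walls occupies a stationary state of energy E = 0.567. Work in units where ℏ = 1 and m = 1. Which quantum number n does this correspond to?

n = 2

From E_n = n²π²ℏ²/(2md²) invert to n = √(2md²E)/(πℏ).
n = (5.9/π) × √(2 × 1 × 0.567) = 2.000 → n = 2.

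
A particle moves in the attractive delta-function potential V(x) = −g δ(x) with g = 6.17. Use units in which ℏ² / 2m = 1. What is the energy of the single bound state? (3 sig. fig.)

E = -9.52

The bound state is ψ(x) = √κ e^{−κ|x|}. The derivative jump ψ'(0⁺) − ψ'(0⁻) = −(2mg/ℏ²)ψ(0) fixes κ = mg/ℏ² = 3.085.
Then E = −ℏ²κ²/(2m) = −mg²/(2ℏ²) = -9.517.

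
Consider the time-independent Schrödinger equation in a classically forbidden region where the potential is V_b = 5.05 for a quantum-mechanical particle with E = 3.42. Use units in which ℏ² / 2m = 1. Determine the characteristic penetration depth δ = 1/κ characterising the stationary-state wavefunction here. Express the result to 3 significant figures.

δ = 0.783

Since E < V_b the TISE in this region is ψ'' = κ²ψ with κ = √(2m(V_b − E))/ℏ.
κ = √(2 × 0.5 × 1.63) = 1.277. The penetration depth is δ = 1/κ = 0.783.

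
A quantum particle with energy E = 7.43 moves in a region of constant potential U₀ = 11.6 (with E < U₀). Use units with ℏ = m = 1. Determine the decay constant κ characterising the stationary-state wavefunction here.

κ = 2.89

Since E < U₀ the TISE in this region is ψ'' = κ²ψ with κ = √(2m(U₀ − E))/ℏ.
κ = √(2 × 1 × 4.17) = 2.888.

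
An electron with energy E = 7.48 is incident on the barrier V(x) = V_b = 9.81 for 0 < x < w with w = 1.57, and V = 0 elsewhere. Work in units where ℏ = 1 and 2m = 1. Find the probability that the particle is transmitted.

T = 0.0238

E < V_b: inside the barrier ψ ∝ e^{±κx} with κ = √(2m(V_b − E))/ℏ = 1.526.
κw = 2.397, sinh(κw) = 5.447.
The exact tunnelling result is T⁻¹ = 1 + V_b² sinh²(κw) / [4E(V_b − E)] = 41.95, so T = 0.0238.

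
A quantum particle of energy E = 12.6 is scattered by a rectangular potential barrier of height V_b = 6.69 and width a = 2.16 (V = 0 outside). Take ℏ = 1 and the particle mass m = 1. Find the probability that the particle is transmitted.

Above the barrier the interior wavenumber is k₂ = √(2m(E − V_b))/ℏ = 3.438, giving phase k₂a = 7.426.
T = [1 + V_b² sin²(k₂a) / (4E(E − V_b))]⁻¹ = 1/1.124 = 0.889.

T = 0.889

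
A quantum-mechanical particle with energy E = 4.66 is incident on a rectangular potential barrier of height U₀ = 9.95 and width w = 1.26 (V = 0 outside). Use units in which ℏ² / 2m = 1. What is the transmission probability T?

T = 0.0120

E < U₀: inside the barrier ψ ∝ e^{±κx} with κ = √(2m(U₀ − E))/ℏ = 2.300.
κw = 2.898, sinh(κw) = 9.041.
The exact tunnelling result is T⁻¹ = 1 + U₀² sinh²(κw) / [4E(U₀ − E)] = 83.08, so T = 0.0120.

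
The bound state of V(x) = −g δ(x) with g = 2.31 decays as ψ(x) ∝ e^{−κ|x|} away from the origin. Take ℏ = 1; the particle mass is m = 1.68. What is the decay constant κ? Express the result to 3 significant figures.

κ = 3.88

Integrate −(ℏ²/2m)ψ'' − gδ(x)ψ = Eψ from −ε to +ε: the ψ'' term gives ψ'(0⁺) − ψ'(0⁻) and the δ term gives −(2mg/ℏ²)ψ(0).
With ψ ∝ e^{−κ|x|} this yields −2κ = −2mg/ℏ², so κ = mg/ℏ² = 3.881.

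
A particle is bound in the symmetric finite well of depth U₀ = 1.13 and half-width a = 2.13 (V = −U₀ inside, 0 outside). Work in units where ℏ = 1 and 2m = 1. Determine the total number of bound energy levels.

N = 2

The dimensionless depth is z₀ = a√(2mU₀)/ℏ = 2.13 × √(1.130) = 2.264.
A new bound state (alternating even/odd) appears each time z₀ passes a multiple of π/2, so N = ⌊2z₀/π⌋ + 1 = ⌊1.441⌋ + 1 = 2.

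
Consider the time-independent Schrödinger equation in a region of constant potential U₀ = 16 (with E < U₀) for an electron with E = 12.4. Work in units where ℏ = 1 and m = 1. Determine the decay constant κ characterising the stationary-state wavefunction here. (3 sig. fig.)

Since E < U₀ the TISE in this region is ψ'' = κ²ψ with κ = √(2m(U₀ − E))/ℏ.
κ = √(2 × 1 × 3.6) = 2.683.

κ = 2.68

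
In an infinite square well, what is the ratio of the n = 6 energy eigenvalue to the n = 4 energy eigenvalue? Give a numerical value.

2.25

E_n = n²π²ℏ²/(2mL²) so the ratio is n₂²/n₁² = 36/16 = 2.25.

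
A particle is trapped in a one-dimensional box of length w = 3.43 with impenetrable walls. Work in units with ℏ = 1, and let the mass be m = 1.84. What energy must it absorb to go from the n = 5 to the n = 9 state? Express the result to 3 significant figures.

E_n = n²π²ℏ²/(2mw²), so ΔE = (9² − 5²) π²ℏ²/(2mw²).
ΔE = 56 × π² / (2 × 1.84 × 3.43²) = 12.77.

ΔE = 12.8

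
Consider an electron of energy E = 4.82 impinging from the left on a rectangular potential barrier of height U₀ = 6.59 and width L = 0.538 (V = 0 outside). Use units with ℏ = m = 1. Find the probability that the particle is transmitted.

Since E < U₀ the interior solution is evanescent with decay constant κ = √(2m(U₀ − E))/ℏ = 1.881.
κL = 1.012, sinh(κL) = 1.194.
The exact tunnelling result is T⁻¹ = 1 + U₀² sinh²(κL) / [4E(U₀ − E)] = 2.815, so T = 0.355.

T = 0.355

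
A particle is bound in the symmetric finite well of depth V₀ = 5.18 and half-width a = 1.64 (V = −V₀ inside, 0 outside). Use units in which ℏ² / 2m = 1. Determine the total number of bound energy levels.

The dimensionless depth is z₀ = a√(2mV₀)/ℏ = 1.64 × √(5.180) = 3.733.
A new bound state (alternating even/odd) appears each time z₀ passes a multiple of π/2, so N = ⌊2z₀/π⌋ + 1 = ⌊2.376⌋ + 1 = 3.

N = 3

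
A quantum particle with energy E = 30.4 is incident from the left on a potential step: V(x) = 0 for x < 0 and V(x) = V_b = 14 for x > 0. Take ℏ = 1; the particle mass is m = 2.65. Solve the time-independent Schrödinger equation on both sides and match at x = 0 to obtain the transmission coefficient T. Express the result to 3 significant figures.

The wavenumbers are k₁ = √(2mE)/ℏ = 12.69 on the left and k₂ = √(2m(E − V_b))/ℏ = 9.323 on the right.
Matching ψ and ψ′ at x = 0 gives r = (k₁ − k₂)/(k₁ + k₂), so R = r² = 0.02343 and T = 1 − R = 0.9766.

T = 0.977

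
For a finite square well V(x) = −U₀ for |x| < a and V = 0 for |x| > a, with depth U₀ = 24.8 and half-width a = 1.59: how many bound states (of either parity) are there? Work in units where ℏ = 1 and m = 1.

N = 8

The dimensionless depth is z₀ = a√(2mU₀)/ℏ = 1.59 × √(49.60) = 11.20.
A new bound state (alternating even/odd) appears each time z₀ passes a multiple of π/2, so N = ⌊2z₀/π⌋ + 1 = ⌊7.129⌋ + 1 = 8.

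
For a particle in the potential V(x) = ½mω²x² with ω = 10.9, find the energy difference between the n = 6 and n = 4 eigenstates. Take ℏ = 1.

E_n = ℏω(n + ½), so ΔE = (6 − 4) ℏω = 2 × 10.9 = 21.80.

ΔE = 21.8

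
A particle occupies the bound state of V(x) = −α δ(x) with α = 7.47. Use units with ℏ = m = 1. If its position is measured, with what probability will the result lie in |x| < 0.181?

P = 0.933

The normalised bound state is ψ = √κ e^{−κ|x|} with κ = mα/ℏ² = 7.470.
P(|x| < d) = ∫_{−d}^{d} κ e^{−2κ|x|} dx = 1 − e^{−2κd} = 1 − e^{−2.704} = 0.9331.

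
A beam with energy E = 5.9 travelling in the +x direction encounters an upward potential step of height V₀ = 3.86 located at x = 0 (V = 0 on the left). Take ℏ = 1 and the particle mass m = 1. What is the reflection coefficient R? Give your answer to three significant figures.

The wavenumbers are k₁ = √(2mE)/ℏ = 3.435 on the left and k₂ = √(2m(E − V₀))/ℏ = 2.020 on the right.
Continuity of ψ and ψ′ at the step yields the reflection amplitude r = (k₁ − k₂)/(k₁ + k₂) = 0.2594; thus R = |r|² = 0.06731, T = 0.9327.

R = 0.0673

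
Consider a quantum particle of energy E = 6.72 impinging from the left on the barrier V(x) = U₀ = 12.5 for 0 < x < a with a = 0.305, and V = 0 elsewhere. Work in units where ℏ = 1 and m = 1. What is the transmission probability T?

E < U₀: inside the barrier ψ ∝ e^{±κx} with κ = √(2m(U₀ − E))/ℏ = 3.400.
κa = 1.037, sinh(κa) = 1.233.
Matching ψ, ψ′ at both faces gives T = [1 + U₀² sinh²(κa) / (4E(U₀ − E))]⁻¹ = 1/2.529 = 0.395.

T = 0.395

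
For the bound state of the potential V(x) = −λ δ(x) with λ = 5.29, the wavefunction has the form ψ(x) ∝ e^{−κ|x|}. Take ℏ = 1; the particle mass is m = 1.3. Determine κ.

κ = 6.88

Integrating the TISE across x = 0 gives the cusp condition ψ'(0⁺) − ψ'(0⁻) = −(2mλ/ℏ²)ψ(0).
With ψ ∝ e^{−κ|x|} this yields −2κ = −2mλ/ℏ², so κ = mλ/ℏ² = 6.877.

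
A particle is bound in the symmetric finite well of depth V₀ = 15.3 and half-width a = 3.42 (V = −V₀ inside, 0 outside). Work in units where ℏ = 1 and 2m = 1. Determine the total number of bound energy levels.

N = 9

Define the well-strength parameter z₀ = (a/ℏ)√(2mV₀) = 3.42 × √(2·0.5·15.3) = 13.38.
A new bound state (alternating even/odd) appears each time z₀ passes a multiple of π/2, so N = ⌊2z₀/π⌋ + 1 = ⌊8.516⌋ + 1 = 9.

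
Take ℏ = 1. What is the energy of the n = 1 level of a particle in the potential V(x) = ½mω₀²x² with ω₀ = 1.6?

The oscillator eigenvalues are E_n = ℏω₀(n + ½), so E_1 = 1.6 × 1.5 = 2.400.

E = 2.40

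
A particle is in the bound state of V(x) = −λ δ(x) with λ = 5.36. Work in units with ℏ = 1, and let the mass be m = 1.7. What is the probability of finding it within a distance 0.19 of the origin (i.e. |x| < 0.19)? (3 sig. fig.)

P = 0.969

The normalised bound state is ψ = √κ e^{−κ|x|} with κ = mλ/ℏ² = 9.112.
P(|x| < d) = ∫_{−d}^{d} κ e^{−2κ|x|} dx = 1 − e^{−2κd} = 1 − e^{−3.463} = 0.9687.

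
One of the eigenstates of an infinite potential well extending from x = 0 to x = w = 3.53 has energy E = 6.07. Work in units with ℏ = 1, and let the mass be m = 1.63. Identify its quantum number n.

For an infinite well E_n = n²π²ℏ²/(2mw²), so n = (w/πℏ)√(2mE).
n = (3.53/π) × √(2 × 1.63 × 6.07) = 4.998 → n = 5.

n = 5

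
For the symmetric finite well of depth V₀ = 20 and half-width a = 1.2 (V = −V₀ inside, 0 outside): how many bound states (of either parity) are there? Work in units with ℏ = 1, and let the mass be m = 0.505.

N = 4

Define the well-strength parameter z₀ = (a/ℏ)√(2mV₀) = 1.2 × √(2·0.505·20) = 5.393.
The even/odd transcendental equations gain one root per π/2 in z₀, giving N = 1 + ⌊2z₀/π⌋ = 1 + ⌊3.434⌋ = 4.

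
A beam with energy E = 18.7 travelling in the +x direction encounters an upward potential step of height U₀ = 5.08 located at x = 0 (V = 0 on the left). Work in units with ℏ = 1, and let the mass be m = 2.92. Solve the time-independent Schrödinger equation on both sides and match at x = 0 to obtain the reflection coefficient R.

R = 0.00625

On each side the TISE gives plane waves with k = √(2m(E − V))/ℏ: k₁ = √(2·2.92·18.7) = 10.45, k₂ = √(2·2.92·13.62) = 8.919.
Continuity of ψ and ψ′ at the step yields the reflection amplitude r = (k₁ − k₂)/(k₁ + k₂) = 0.07908; thus R = |r|² = 0.006254, T = 0.9937.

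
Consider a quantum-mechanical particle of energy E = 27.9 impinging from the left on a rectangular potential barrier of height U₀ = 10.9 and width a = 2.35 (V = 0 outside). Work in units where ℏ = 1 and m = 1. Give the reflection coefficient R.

R = 0.0490

E > U₀: inside the barrier k₂ = √(2m(E − U₀))/ℏ = 5.831, k₂a = 13.70.
Matching at both interfaces gives T⁻¹ = 1 + U₀² sin²(k₂a) / [4E(E − U₀)] = 1.052, hence T = 0.951.
R = 1 − T = 0.0490.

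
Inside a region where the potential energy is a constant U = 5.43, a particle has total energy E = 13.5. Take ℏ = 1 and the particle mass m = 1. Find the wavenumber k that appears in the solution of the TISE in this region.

With E > U the solution is oscillatory, ψ ∝ e^{±ikx} with k = √(2m(E − U))/ℏ.
k = √(2 × 1 × 8.07) = 4.017.

k = 4.02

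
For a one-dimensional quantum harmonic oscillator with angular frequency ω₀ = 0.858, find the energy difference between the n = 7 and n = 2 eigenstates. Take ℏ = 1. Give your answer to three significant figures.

ΔE = 4.29

E_n = ℏω₀(n + ½), so ΔE = (7 − 2) ℏω₀ = 5 × 0.858 = 4.290.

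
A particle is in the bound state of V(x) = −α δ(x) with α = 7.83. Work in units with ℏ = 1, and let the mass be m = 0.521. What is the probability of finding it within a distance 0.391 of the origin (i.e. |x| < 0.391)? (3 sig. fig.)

The normalised bound state is ψ = √κ e^{−κ|x|} with κ = mα/ℏ² = 4.079.
P(|x| < d) = ∫_{−d}^{d} κ e^{−2κ|x|} dx = 1 − e^{−2κd} = 1 − e^{−3.190} = 0.9588.

P = 0.959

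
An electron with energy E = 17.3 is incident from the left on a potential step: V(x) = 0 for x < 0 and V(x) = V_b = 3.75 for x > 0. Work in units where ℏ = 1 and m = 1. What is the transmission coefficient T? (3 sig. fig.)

T = 0.996

The wavenumbers are k₁ = √(2mE)/ℏ = 5.882 on the left and k₂ = √(2m(E − V_b))/ℏ = 5.206 on the right.
Continuity of ψ and ψ′ at the step yields the reflection amplitude r = (k₁ − k₂)/(k₁ + k₂) = 0.06100; thus R = |r|² = 0.003722, T = 0.9963.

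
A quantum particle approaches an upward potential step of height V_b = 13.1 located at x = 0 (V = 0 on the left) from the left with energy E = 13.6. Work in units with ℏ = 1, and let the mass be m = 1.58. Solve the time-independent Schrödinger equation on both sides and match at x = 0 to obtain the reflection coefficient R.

On each side the TISE gives plane waves with k = √(2m(E − V))/ℏ: k₁ = √(2·1.58·13.6) = 6.556, k₂ = √(2·1.58·0.5) = 1.257.
Continuity of ψ and ψ′ at the step yields the reflection amplitude r = (k₁ − k₂)/(k₁ + k₂) = 0.6782; thus R = |r|² = 0.4600, T = 0.5400.

R = 0.460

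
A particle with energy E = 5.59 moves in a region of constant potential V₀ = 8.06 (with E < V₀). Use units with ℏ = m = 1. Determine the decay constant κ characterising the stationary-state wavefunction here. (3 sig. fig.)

κ = 2.22

Since E < V₀ the TISE in this region is ψ'' = κ²ψ with κ = √(2m(V₀ − E))/ℏ.
κ = √(2 × 1 × 2.47) = 2.223.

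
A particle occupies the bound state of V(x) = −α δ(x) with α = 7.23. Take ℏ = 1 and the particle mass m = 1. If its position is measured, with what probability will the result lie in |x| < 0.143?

P = 0.874

The normalised bound state is ψ = √κ e^{−κ|x|} with κ = mα/ℏ² = 7.230.
P(|x| < d) = ∫_{−d}^{d} κ e^{−2κ|x|} dx = 1 − e^{−2κd} = 1 − e^{−2.068} = 0.8735.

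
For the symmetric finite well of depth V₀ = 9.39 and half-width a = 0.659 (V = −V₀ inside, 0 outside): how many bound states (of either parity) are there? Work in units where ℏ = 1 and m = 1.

N = 2

The dimensionless depth is z₀ = a√(2mV₀)/ℏ = 0.659 × √(18.78) = 2.856.
A new bound state (alternating even/odd) appears each time z₀ passes a multiple of π/2, so N = ⌊2z₀/π⌋ + 1 = ⌊1.818⌋ + 1 = 2.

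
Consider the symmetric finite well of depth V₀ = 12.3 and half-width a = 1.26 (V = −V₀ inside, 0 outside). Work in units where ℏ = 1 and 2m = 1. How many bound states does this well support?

N = 3

The dimensionless depth is z₀ = a√(2mV₀)/ℏ = 1.26 × √(12.30) = 4.419.
A new bound state (alternating even/odd) appears each time z₀ passes a multiple of π/2, so N = ⌊2z₀/π⌋ + 1 = ⌊2.813⌋ + 1 = 3.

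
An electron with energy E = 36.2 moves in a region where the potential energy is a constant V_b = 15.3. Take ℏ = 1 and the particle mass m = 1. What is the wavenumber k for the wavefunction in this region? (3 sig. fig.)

k = 6.47

With E > V_b the solution is oscillatory, ψ ∝ e^{±ikx} with k = √(2m(E − V_b))/ℏ.
k = √(2 × 1 × 20.9) = 6.465.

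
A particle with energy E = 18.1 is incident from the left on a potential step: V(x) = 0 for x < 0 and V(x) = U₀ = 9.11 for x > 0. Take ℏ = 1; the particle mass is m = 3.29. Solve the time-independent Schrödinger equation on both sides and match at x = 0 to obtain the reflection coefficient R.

The wavenumbers are k₁ = √(2mE)/ℏ = 10.91 on the left and k₂ = √(2m(E − U₀))/ℏ = 7.691 on the right.
Continuity of ψ and ψ′ at the step yields the reflection amplitude r = (k₁ − k₂)/(k₁ + k₂) = 0.1732; thus R = |r|² = 0.02999, T = 0.9700.

R = 0.0300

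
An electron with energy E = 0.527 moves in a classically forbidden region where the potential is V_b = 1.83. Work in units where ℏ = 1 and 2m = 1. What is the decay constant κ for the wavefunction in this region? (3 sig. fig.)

κ = 1.14

Since E < V_b the TISE in this region is ψ'' = κ²ψ with κ = √(2m(V_b − E))/ℏ.
κ = √(2 × 0.5 × 1.303) = 1.141.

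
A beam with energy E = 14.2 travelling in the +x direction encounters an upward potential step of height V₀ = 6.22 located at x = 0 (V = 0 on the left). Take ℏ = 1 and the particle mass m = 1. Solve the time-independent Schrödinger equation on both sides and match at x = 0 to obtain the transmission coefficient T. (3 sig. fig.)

T = 0.980

On each side the TISE gives plane waves with k = √(2m(E − V))/ℏ: k₁ = √(2·1·14.2) = 5.329, k₂ = √(2·1·7.98) = 3.995.
Matching ψ and ψ′ at x = 0 gives r = (k₁ − k₂)/(k₁ + k₂), so R = r² = 0.02047 and T = 1 − R = 0.9795.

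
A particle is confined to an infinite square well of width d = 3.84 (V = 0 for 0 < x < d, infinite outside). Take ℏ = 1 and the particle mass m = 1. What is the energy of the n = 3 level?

E = 3.01

The infinite-well eigenfunctions ψ_n = √(2/d) sin(nπx/d) vanish at both walls, giving E_n = n²π²ℏ²/(2md²).
E_3 = 3² × π² / (2 × 1 × 3.84²) = 3.012.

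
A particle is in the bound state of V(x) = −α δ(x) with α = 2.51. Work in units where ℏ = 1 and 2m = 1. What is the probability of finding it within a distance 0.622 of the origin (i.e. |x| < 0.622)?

P = 0.790

The normalised bound state is ψ = √κ e^{−κ|x|} with κ = mα/ℏ² = 1.255.
P(|x| < d) = ∫_{−d}^{d} κ e^{−2κ|x|} dx = 1 − e^{−2κd} = 1 − e^{−1.561} = 0.7901.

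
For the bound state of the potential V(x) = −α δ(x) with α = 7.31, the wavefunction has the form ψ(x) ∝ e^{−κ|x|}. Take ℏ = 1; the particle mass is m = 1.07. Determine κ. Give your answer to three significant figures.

Integrating the TISE across x = 0 gives the cusp condition ψ'(0⁺) − ψ'(0⁻) = −(2mα/ℏ²)ψ(0).
With ψ ∝ e^{−κ|x|} this yields −2κ = −2mα/ℏ², so κ = mα/ℏ² = 7.822.

κ = 7.82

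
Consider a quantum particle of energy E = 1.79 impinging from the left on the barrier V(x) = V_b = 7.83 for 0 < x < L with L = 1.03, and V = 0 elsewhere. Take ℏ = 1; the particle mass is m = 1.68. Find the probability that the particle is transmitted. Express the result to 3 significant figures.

T = 0.000263

Since E < V_b the interior solution is evanescent with decay constant κ = √(2m(V_b − E))/ℏ = 4.505.
κL = 4.640, sinh(κL) = 51.77.
Matching ψ, ψ′ at both faces gives T = [1 + V_b² sinh²(κL) / (4E(V_b − E))]⁻¹ = 1/3801 = 0.000263.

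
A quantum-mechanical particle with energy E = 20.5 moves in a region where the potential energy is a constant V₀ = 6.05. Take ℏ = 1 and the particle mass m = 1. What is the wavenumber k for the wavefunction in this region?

With E > V₀ the solution is oscillatory, ψ ∝ e^{±ikx} with k = √(2m(E − V₀))/ℏ.
k = √(2 × 1 × 14.45) = 5.376.

k = 5.38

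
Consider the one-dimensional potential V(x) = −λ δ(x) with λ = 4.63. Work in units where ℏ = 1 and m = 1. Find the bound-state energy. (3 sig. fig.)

For x ≠ 0 the bound state is ψ ∝ e^{−κ|x|}; integrating the TISE across the delta gives the cusp condition 2κ = 2mλ/ℏ², so κ = 4.630.
Then E = −ℏ²κ²/(2m) = −mλ²/(2ℏ²) = -10.72.

E = -10.7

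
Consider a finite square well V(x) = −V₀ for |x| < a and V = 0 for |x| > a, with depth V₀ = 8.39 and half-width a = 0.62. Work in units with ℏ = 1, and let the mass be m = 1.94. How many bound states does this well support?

The dimensionless depth is z₀ = a√(2mV₀)/ℏ = 0.62 × √(32.55) = 3.537.
The even/odd transcendental equations gain one root per π/2 in z₀, giving N = 1 + ⌊2z₀/π⌋ = 1 + ⌊2.252⌋ = 3.

N = 3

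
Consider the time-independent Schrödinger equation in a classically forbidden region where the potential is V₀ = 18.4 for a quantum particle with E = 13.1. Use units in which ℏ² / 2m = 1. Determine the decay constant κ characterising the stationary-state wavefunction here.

Since E < V₀ the TISE in this region is ψ'' = κ²ψ with κ = √(2m(V₀ − E))/ℏ.
κ = √(2 × 0.5 × 5.3) = 2.302.

κ = 2.30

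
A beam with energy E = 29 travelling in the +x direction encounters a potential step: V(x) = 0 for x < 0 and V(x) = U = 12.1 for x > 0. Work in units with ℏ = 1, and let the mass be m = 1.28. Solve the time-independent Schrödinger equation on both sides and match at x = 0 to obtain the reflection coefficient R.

R = 0.0180

On each side the TISE gives plane waves with k = √(2m(E − V))/ℏ: k₁ = √(2·1.28·29) = 8.616, k₂ = √(2·1.28·16.9) = 6.578.
Matching ψ and ψ′ at x = 0 gives r = (k₁ − k₂)/(k₁ + k₂), so R = r² = 0.01800 and T = 1 − R = 0.9820.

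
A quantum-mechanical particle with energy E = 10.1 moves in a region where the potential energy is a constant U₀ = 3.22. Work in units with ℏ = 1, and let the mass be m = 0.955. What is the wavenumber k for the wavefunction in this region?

With E > U₀ the solution is oscillatory, ψ ∝ e^{±ikx} with k = √(2m(E − U₀))/ℏ.
k = √(2 × 0.955 × 6.88) = 3.625.

k = 3.63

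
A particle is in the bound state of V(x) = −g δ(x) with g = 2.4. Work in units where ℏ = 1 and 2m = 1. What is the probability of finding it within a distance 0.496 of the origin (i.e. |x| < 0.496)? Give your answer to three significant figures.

The normalised bound state is ψ = √κ e^{−κ|x|} with κ = mg/ℏ² = 1.200.
P(|x| < d) = ∫_{−d}^{d} κ e^{−2κ|x|} dx = 1 − e^{−2κd} = 1 − e^{−1.190} = 0.6959.

P = 0.696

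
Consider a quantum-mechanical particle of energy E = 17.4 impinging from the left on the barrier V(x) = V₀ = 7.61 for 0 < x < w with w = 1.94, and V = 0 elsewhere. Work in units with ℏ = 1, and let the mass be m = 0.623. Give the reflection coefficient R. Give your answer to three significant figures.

R = 0.0186

E > V₀: inside the barrier k₂ = √(2m(E − V₀))/ℏ = 3.493, k₂w = 6.776.
T = [1 + V₀² sin²(k₂w) / (4E(E − V₀))]⁻¹ = 1/1.019 = 0.981.
R = 1 − T = 0.0186.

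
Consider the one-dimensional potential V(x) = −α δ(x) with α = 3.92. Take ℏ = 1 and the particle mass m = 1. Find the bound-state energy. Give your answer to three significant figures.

For x ≠ 0 the bound state is ψ ∝ e^{−κ|x|}; integrating the TISE across the delta gives the cusp condition 2κ = 2mα/ℏ², so κ = 3.920.
Then E = −ℏ²κ²/(2m) = −mα²/(2ℏ²) = -7.683.

E = -7.68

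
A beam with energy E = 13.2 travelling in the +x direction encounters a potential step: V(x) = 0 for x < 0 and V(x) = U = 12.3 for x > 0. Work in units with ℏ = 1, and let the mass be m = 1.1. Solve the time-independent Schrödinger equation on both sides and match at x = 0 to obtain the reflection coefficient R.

The wavenumbers are k₁ = √(2mE)/ℏ = 5.389 on the left and k₂ = √(2m(E − U))/ℏ = 1.407 on the right.
Matching ψ and ψ′ at x = 0 gives r = (k₁ − k₂)/(k₁ + k₂), so R = r² = 0.3433 and T = 1 − R = 0.6567.

R = 0.343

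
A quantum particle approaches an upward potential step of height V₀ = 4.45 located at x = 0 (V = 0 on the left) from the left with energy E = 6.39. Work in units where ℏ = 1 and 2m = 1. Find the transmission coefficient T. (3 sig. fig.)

T = 0.916

On each side the TISE gives plane waves with k = √(2m(E − V))/ℏ: k₁ = √(2·½·6.39) = 2.528, k₂ = √(2·½·1.94) = 1.393.
Continuity of ψ and ψ′ at the step yields the reflection amplitude r = (k₁ − k₂)/(k₁ + k₂) = 0.2895; thus R = |r|² = 0.08381, T = 0.9162.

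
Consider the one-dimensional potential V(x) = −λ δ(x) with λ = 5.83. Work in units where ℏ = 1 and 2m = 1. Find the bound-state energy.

For x ≠ 0 the bound state is ψ ∝ e^{−κ|x|}; integrating the TISE across the delta gives the cusp condition 2κ = 2mλ/ℏ², so κ = 2.915.
Then E = −ℏ²κ²/(2m) = −mλ²/(2ℏ²) = -8.497.

E = -8.50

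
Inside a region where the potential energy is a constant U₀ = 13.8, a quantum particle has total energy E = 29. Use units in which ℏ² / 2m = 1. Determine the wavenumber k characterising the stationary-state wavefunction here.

With E > U₀ the solution is oscillatory, ψ ∝ e^{±ikx} with k = √(2m(E − U₀))/ℏ.
k = √(2 × 0.5 × 15.2) = 3.899.

k = 3.90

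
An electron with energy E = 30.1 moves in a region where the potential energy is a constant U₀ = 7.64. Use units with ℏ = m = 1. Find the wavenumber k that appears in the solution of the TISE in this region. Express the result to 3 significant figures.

k = 6.70

With E > U₀ the solution is oscillatory, ψ ∝ e^{±ikx} with k = √(2m(E − U₀))/ℏ.
k = √(2 × 1 × 22.46) = 6.702.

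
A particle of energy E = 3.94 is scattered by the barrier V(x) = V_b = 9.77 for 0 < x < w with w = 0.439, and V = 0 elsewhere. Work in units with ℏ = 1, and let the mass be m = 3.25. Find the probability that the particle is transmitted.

Since E < V_b the interior solution is evanescent with decay constant κ = √(2m(V_b − E))/ℏ = 6.156.
κw = 2.702, sinh(κw) = 7.424.
Matching ψ, ψ′ at both faces gives T = [1 + V_b² sinh²(κw) / (4E(V_b − E))]⁻¹ = 1/58.27 = 0.0172.

T = 0.0172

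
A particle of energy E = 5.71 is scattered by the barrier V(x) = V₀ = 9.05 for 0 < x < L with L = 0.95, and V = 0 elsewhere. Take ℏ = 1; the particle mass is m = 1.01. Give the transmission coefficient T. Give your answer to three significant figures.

E < V₀: inside the barrier ψ ∝ e^{±κx} with κ = √(2m(V₀ − E))/ℏ = 2.597.
κL = 2.468, sinh(κL) = 5.855.
Matching ψ, ψ′ at both faces gives T = [1 + V₀² sinh²(κL) / (4E(V₀ − E))]⁻¹ = 1/37.80 = 0.0265.

T = 0.0265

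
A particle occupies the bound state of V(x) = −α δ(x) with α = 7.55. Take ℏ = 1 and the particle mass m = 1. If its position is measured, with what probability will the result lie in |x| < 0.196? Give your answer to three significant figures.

P = 0.948

The normalised bound state is ψ = √κ e^{−κ|x|} with κ = mα/ℏ² = 7.550.
P(|x| < d) = ∫_{−d}^{d} κ e^{−2κ|x|} dx = 1 − e^{−2κd} = 1 − e^{−2.960} = 0.9482.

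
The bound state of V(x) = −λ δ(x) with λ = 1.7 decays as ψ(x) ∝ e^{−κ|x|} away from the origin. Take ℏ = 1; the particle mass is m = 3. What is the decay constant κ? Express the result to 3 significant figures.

κ = 5.10

Integrate −(ℏ²/2m)ψ'' − λδ(x)ψ = Eψ from −ε to +ε: the ψ'' term gives ψ'(0⁺) − ψ'(0⁻) and the δ term gives −(2mλ/ℏ²)ψ(0).
With ψ ∝ e^{−κ|x|} this yields −2κ = −2mλ/ℏ², so κ = mλ/ℏ² = 5.100.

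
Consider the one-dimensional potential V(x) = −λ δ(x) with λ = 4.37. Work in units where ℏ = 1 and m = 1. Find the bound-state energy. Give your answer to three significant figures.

For x ≠ 0 the bound state is ψ ∝ e^{−κ|x|}; integrating the TISE across the delta gives the cusp condition 2κ = 2mλ/ℏ², so κ = 4.370.
Then E = −ℏ²κ²/(2m) = −mλ²/(2ℏ²) = -9.548.

E = -9.55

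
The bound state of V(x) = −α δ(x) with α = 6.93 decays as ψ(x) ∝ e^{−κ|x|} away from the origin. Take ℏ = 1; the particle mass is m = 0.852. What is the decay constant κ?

κ = 5.90

Integrate −(ℏ²/2m)ψ'' − αδ(x)ψ = Eψ from −ε to +ε: the ψ'' term gives ψ'(0⁺) − ψ'(0⁻) and the δ term gives −(2mα/ℏ²)ψ(0).
With ψ ∝ e^{−κ|x|} this yields −2κ = −2mα/ℏ², so κ = mα/ℏ² = 5.904.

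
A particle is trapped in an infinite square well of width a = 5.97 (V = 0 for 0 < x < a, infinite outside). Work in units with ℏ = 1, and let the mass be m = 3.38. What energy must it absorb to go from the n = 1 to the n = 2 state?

E_n = n²π²ℏ²/(2ma²), so ΔE = (2² − 1²) π²ℏ²/(2ma²).
ΔE = 3 × π² / (2 × 3.38 × 5.97²) = 0.1229.

ΔE = 0.123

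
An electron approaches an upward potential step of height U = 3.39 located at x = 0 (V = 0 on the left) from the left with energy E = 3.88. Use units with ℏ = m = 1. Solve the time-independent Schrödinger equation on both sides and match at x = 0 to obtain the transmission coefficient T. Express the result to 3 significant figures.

On each side the TISE gives plane waves with k = √(2m(E − V))/ℏ: k₁ = √(2·1·3.88) = 2.786, k₂ = √(2·1·0.49) = 0.9899.
Matching ψ and ψ′ at x = 0 gives r = (k₁ − k₂)/(k₁ + k₂), so R = r² = 0.2262 and T = 1 − R = 0.7738.

T = 0.774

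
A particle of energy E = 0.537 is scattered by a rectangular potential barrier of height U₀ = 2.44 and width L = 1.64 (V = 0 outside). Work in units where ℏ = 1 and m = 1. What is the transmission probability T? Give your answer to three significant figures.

T = 0.00456

Since E < U₀ the interior solution is evanescent with decay constant κ = √(2m(U₀ − E))/ℏ = 1.951.
κL = 3.199, sinh(κL) = 12.24.
The exact tunnelling result is T⁻¹ = 1 + U₀² sinh²(κL) / [4E(U₀ − E)] = 219.2, so T = 0.00456.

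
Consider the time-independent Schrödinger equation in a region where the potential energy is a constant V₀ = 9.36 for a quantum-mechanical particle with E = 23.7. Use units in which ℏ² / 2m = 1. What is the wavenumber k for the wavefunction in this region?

k = 3.79

With E > V₀ the solution is oscillatory, ψ ∝ e^{±ikx} with k = √(2m(E − V₀))/ℏ.
k = √(2 × 0.5 × 14.34) = 3.787.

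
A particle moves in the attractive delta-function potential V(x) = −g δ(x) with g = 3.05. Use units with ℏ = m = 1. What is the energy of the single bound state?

E = -4.65

The bound state is ψ(x) = √κ e^{−κ|x|}. The derivative jump ψ'(0⁺) − ψ'(0⁻) = −(2mg/ℏ²)ψ(0) fixes κ = mg/ℏ² = 3.050.
Then E = −ℏ²κ²/(2m) = −mg²/(2ℏ²) = -4.651.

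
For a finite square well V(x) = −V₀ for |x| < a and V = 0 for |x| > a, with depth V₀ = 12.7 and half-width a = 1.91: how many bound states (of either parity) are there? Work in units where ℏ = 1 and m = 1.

The dimensionless depth is z₀ = a√(2mV₀)/ℏ = 1.91 × √(25.40) = 9.626.
A new bound state (alternating even/odd) appears each time z₀ passes a multiple of π/2, so N = ⌊2z₀/π⌋ + 1 = ⌊6.128⌋ + 1 = 7.

N = 7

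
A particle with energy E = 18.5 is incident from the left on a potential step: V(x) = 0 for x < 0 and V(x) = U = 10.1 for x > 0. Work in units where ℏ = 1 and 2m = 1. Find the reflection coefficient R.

R = 0.0380

The wavenumbers are k₁ = √(2mE)/ℏ = 4.301 on the left and k₂ = √(2m(E − U))/ℏ = 2.898 on the right.
Continuity of ψ and ψ′ at the step yields the reflection amplitude r = (k₁ − k₂)/(k₁ + k₂) = 0.1949; thus R = |r|² = 0.03797, T = 0.9620.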